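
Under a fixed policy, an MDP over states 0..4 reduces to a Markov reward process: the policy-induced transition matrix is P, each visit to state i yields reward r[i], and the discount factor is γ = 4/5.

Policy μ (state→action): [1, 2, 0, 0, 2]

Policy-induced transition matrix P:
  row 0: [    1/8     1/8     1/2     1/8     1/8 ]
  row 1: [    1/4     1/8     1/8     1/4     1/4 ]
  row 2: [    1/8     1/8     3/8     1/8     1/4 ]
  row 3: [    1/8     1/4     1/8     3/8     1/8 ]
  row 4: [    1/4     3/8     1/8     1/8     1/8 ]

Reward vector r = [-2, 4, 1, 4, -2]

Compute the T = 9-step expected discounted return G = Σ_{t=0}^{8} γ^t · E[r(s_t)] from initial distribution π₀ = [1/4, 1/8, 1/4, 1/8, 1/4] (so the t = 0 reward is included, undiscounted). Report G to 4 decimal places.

G = 3.9326

t=0: π = [0.2500, 0.1250, 0.2500, 0.1250, 0.2500], E[r] = 0.2500, γ^t·E[r] = 0.250000, running G = 0.250000
t=1: π = [0.1719, 0.2031, 0.2813, 0.1719, 0.1719], E[r] = 1.0938, γ^t·E[r] = 0.875000, running G = 1.125000
t=2: π = [0.1719, 0.1895, 0.2598, 0.1934, 0.1855], E[r] = 1.0762, γ^t·E[r] = 0.688750, running G = 1.813750
t=3: π = [0.1719, 0.1956, 0.2544, 0.1970, 0.1812], E[r] = 1.1187, γ^t·E[r] = 0.572750, running G = 2.386500
t=4: π = [0.1721, 0.1949, 0.2531, 0.1987, 0.1812], E[r] = 1.1208, γ^t·E[r] = 0.459100, running G = 2.845600
t=5: π = [0.1720, 0.1951, 0.2528, 0.1990, 0.1810], E[r] = 1.1235, γ^t·E[r] = 0.368154, running G = 3.213754
t=6: π = [0.1720, 0.1951, 0.2527, 0.1992, 0.1810], E[r] = 1.1238, γ^t·E[r] = 0.294601, running G = 3.508355
t=7: π = [0.1720, 0.1951, 0.2527, 0.1992, 0.1810], E[r] = 1.1240, γ^t·E[r] = 0.235716, running G = 3.744071
t=8: π = [0.1720, 0.1951, 0.2527, 0.1992, 0.1810], E[r] = 1.1240, γ^t·E[r] = 0.188578, running G = 3.932648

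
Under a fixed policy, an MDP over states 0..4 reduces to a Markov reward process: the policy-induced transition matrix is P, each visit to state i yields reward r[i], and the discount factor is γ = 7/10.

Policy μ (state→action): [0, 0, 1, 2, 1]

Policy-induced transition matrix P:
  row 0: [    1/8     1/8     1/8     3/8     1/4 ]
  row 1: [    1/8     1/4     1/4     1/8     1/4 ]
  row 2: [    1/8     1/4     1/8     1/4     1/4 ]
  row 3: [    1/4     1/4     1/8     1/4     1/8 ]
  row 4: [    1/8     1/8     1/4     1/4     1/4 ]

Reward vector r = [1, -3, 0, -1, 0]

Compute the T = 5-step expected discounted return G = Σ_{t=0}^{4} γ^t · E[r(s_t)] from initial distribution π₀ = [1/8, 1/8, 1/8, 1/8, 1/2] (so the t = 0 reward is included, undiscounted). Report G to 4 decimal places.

t=0: π = [0.1250, 0.1250, 0.1250, 0.1250, 0.5000], E[r] = -0.3750, γ^t·E[r] = -0.375000, running G = -0.375000
t=1: π = [0.1406, 0.1719, 0.2031, 0.2500, 0.2344], E[r] = -0.6250, γ^t·E[r] = -0.437500, running G = -0.812500
t=2: π = [0.1563, 0.2031, 0.1758, 0.2461, 0.2188], E[r] = -0.6992, γ^t·E[r] = -0.342617, running G = -1.155117
t=3: π = [0.1558, 0.2031, 0.1777, 0.2441, 0.2192], E[r] = -0.6978, γ^t·E[r] = -0.239330, running G = -1.394447
t=4: π = [0.1555, 0.2031, 0.1778, 0.2441, 0.2195], E[r] = -0.6979, γ^t·E[r] = -0.167575, running G = -1.562021

G = -1.5620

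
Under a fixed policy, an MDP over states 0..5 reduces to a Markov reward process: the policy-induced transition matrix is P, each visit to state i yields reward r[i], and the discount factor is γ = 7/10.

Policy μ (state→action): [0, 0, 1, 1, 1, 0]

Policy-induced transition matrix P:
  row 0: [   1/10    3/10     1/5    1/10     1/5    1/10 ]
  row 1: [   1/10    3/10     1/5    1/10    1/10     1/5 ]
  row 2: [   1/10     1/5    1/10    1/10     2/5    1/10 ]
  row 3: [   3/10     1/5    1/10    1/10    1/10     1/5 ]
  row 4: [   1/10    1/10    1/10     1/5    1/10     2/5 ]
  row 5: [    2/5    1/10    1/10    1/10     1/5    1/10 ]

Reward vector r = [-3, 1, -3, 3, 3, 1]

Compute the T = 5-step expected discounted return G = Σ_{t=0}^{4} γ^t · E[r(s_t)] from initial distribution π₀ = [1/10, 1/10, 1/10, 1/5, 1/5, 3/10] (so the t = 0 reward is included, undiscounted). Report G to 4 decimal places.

t=0: π = [0.1000, 0.1000, 0.1000, 0.2000, 0.2000, 0.3000], E[r] = 1.0000, γ^t·E[r] = 1.000000, running G = 1.000000
t=1: π = [0.2300, 0.1700, 0.1200, 0.1200, 0.1700, 0.1900], E[r] = 0.1800, γ^t·E[r] = 0.126000, running G = 1.126000
t=2: π = [0.1810, 0.2040, 0.1400, 0.1170, 0.1780, 0.1800], E[r] = 0.3060, γ^t·E[r] = 0.149940, running G = 1.275940
t=3: π = [0.1774, 0.2027, 0.1385, 0.1178, 0.1781, 0.1855], E[r] = 0.3282, γ^t·E[r] = 0.112573, running G = 1.388513
t=4: π = [0.1792, 0.2017, 0.1380, 0.1178, 0.1778, 0.1855], E[r] = 0.3224, γ^t·E[r] = 0.077413, running G = 1.465926

G = 1.4659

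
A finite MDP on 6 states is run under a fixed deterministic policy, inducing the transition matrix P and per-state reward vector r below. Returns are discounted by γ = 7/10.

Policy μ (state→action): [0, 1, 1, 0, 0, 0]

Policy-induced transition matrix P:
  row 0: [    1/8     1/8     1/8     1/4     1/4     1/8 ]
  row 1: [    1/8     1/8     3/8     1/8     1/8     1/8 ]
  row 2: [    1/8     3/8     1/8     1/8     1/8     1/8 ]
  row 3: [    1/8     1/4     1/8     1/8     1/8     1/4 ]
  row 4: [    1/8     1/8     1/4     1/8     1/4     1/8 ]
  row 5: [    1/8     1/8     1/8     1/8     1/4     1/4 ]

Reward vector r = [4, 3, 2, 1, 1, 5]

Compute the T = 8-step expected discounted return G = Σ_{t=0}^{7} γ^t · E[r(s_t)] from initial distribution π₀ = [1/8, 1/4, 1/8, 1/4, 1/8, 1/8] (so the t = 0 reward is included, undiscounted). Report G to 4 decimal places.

t=0: π = [0.1250, 0.2500, 0.1250, 0.2500, 0.1250, 0.1250], E[r] = 2.5000, γ^t·E[r] = 2.500000, running G = 2.500000
t=1: π = [0.1250, 0.1875, 0.2031, 0.1406, 0.1719, 0.1719], E[r] = 2.6406, γ^t·E[r] = 1.848438, running G = 4.348438
t=2: π = [0.1250, 0.1934, 0.1934, 0.1406, 0.1836, 0.1641], E[r] = 2.6113, γ^t·E[r] = 1.279551, running G = 5.627988
t=3: π = [0.1250, 0.1909, 0.1963, 0.1406, 0.1841, 0.1631], E[r] = 2.6055, γ^t·E[r] = 0.893676, running G = 6.521664
t=4: π = [0.1250, 0.1917, 0.1957, 0.1406, 0.1840, 0.1630], E[r] = 2.6059, γ^t·E[r] = 0.625676, running G = 7.147340
t=5: π = [0.1250, 0.1915, 0.1959, 0.1406, 0.1840, 0.1629], E[r] = 2.6057, γ^t·E[r] = 0.437946, running G = 7.585286
t=6: π = [0.1250, 0.1916, 0.1959, 0.1406, 0.1840, 0.1629], E[r] = 2.6058, γ^t·E[r] = 0.306567, running G = 7.891853
t=7: π = [0.1250, 0.1915, 0.1959, 0.1406, 0.1840, 0.1629], E[r] = 2.6058, γ^t·E[r] = 0.214596, running G = 8.106449

G = 8.1064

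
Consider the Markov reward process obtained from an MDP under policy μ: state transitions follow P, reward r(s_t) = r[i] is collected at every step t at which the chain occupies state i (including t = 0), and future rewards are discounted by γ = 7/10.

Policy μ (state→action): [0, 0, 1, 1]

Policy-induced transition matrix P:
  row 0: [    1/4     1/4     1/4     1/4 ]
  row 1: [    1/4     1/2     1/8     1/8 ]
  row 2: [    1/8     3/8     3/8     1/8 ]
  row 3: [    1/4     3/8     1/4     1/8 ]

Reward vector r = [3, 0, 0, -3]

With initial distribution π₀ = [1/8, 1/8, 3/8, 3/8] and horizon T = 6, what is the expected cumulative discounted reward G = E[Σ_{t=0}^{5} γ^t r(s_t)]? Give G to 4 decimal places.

G = -0.3695

t=0: π = [0.1250, 0.1250, 0.3750, 0.3750], E[r] = -0.7500, γ^t·E[r] = -0.750000, running G = -0.750000
t=1: π = [0.2031, 0.3750, 0.2813, 0.1406], E[r] = 0.1875, γ^t·E[r] = 0.131250, running G = -0.618750
t=2: π = [0.2148, 0.3965, 0.2383, 0.1504], E[r] = 0.1934, γ^t·E[r] = 0.094746, running G = -0.524004
t=3: π = [0.2202, 0.3977, 0.2302, 0.1519], E[r] = 0.2051, γ^t·E[r] = 0.070342, running G = -0.453662
t=4: π = [0.2212, 0.3972, 0.2291, 0.1525], E[r] = 0.2061, γ^t·E[r] = 0.049481, running G = -0.404181
t=5: π = [0.2214, 0.3970, 0.2290, 0.1527], E[r] = 0.2061, γ^t·E[r] = 0.034646, running G = -0.369535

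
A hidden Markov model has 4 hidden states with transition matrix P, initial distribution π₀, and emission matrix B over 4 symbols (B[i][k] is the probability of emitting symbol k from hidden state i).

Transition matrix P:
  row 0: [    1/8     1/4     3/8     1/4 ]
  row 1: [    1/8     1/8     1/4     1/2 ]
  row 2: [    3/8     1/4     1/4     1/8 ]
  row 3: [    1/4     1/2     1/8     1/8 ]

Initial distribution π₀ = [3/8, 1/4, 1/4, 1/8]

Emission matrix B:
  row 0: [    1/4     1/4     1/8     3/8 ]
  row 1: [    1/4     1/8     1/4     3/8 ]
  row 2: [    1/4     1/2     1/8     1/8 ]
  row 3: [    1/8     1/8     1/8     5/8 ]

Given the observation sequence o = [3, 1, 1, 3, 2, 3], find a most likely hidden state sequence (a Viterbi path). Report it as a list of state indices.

path = [0, 2, 0, 3, 1, 3]

t=0: δ = [1.406e-01, 9.375e-02, 3.125e-02, 7.812e-02]  (obs o_0=3)
t=1: δ = [4.883e-03, 4.883e-03, 2.637e-02, 5.859e-03]  ψ = [3, 3, 0, 1]  (obs o_1=1)
t=2: δ = [2.472e-03, 8.240e-04, 3.296e-03, 4.120e-04]  ψ = [2, 2, 2, 2]  (obs o_2=1)
t=3: δ = [4.635e-04, 3.090e-04, 1.159e-04, 3.862e-04]  ψ = [2, 2, 0, 0]  (obs o_3=3)
t=4: δ = [1.207e-05, 4.828e-05, 2.173e-05, 1.931e-05]  ψ = [3, 3, 0, 1]  (obs o_4=2)
t=5: δ = [3.055e-06, 3.621e-06, 1.509e-06, 1.509e-05]  ψ = [2, 3, 1, 1]  (obs o_5=3)
backtrack: best end state = 3; path = [0, 2, 0, 3, 1, 3]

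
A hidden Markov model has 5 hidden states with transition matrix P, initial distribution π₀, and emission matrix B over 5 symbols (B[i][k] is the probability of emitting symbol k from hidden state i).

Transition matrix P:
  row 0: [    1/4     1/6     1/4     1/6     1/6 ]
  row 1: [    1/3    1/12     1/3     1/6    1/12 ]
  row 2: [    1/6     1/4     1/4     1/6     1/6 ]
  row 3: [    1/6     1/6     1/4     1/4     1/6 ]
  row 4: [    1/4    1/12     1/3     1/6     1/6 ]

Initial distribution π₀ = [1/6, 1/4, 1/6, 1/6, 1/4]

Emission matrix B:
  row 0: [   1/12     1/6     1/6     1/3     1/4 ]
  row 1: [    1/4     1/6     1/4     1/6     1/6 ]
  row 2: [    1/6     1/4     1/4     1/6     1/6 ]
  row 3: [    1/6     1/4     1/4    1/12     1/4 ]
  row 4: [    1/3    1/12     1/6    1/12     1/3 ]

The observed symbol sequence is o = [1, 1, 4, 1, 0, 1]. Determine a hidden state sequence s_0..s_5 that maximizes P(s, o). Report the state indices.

path = [1, 2, 4, 2, 1, 2]

t=0: δ = [2.778e-02, 4.167e-02, 4.167e-02, 4.167e-02, 2.083e-02]  (obs o_0=1)
t=1: δ = [2.315e-03, 1.736e-03, 3.472e-03, 2.604e-03, 5.787e-04]  ψ = [1, 2, 1, 3, 2]  (obs o_1=1)
t=2: δ = [1.447e-04, 1.447e-04, 1.447e-04, 1.628e-04, 1.929e-04]  ψ = [0, 2, 2, 3, 2]  (obs o_2=4)
t=3: δ = [8.038e-06, 6.028e-06, 1.608e-05, 1.017e-05, 2.679e-06]  ψ = [1, 2, 4, 3, 4]  (obs o_3=1)
t=4: δ = [2.233e-07, 1.005e-06, 6.698e-07, 4.465e-07, 8.931e-07]  ψ = [2, 2, 2, 2, 2]  (obs o_4=0)
t=5: δ = [5.582e-08, 2.791e-08, 8.372e-08, 4.186e-08, 1.240e-08]  ψ = [1, 2, 1, 1, 4]  (obs o_5=1)
backtrack: best end state = 2; path = [1, 2, 4, 2, 1, 2]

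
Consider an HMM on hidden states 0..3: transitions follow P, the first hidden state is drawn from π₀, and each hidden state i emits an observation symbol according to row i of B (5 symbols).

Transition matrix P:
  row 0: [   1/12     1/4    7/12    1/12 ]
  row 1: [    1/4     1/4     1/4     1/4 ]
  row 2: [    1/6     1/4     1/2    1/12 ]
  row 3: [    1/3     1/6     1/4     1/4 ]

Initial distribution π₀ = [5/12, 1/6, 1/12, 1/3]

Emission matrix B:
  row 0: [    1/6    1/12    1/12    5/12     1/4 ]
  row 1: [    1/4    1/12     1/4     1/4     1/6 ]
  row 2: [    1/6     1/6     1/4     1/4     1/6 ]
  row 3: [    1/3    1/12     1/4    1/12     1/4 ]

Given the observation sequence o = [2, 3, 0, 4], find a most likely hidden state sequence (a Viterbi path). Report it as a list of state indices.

path = [3, 0, 2, 2]

t=0: δ = [3.472e-02, 4.167e-02, 2.083e-02, 8.333e-02]  (obs o_0=2)
t=1: δ = [1.157e-02, 3.472e-03, 5.208e-03, 1.736e-03]  ψ = [3, 3, 3, 3]  (obs o_1=3)
t=2: δ = [1.608e-04, 7.234e-04, 1.125e-03, 3.215e-04]  ψ = [0, 0, 0, 0]  (obs o_2=0)
t=3: δ = [4.689e-05, 4.689e-05, 9.377e-05, 4.521e-05]  ψ = [2, 2, 2, 1]  (obs o_3=4)
backtrack: best end state = 2; path = [3, 0, 2, 2]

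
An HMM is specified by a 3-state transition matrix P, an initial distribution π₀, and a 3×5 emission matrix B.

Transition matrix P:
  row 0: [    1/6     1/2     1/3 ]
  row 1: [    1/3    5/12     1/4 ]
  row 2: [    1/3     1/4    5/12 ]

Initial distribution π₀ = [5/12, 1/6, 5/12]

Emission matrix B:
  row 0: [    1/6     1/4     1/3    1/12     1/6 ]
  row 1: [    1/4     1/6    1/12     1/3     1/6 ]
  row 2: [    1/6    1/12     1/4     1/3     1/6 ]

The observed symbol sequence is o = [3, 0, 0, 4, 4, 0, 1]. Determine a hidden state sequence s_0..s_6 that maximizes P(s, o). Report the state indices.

t=0: δ = [3.472e-02, 5.556e-02, 1.389e-01]  (obs o_0=3)
t=1: δ = [7.716e-03, 8.681e-03, 9.645e-03]  ψ = [2, 2, 2]  (obs o_1=0)
t=2: δ = [5.358e-04, 9.645e-04, 6.698e-04]  ψ = [2, 0, 2]  (obs o_2=0)
t=3: δ = [5.358e-05, 6.698e-05, 4.651e-05]  ψ = [1, 1, 2]  (obs o_3=4)
t=4: δ = [3.721e-06, 4.651e-06, 3.230e-06]  ψ = [1, 1, 2]  (obs o_4=4)
t=5: δ = [2.584e-07, 4.845e-07, 2.243e-07]  ψ = [1, 1, 2]  (obs o_5=0)
t=6: δ = [4.038e-08, 3.365e-08, 1.009e-08]  ψ = [1, 1, 1]  (obs o_6=1)
backtrack: best end state = 0; path = [2, 0, 1, 1, 1, 1, 0]

path = [2, 0, 1, 1, 1, 1, 0]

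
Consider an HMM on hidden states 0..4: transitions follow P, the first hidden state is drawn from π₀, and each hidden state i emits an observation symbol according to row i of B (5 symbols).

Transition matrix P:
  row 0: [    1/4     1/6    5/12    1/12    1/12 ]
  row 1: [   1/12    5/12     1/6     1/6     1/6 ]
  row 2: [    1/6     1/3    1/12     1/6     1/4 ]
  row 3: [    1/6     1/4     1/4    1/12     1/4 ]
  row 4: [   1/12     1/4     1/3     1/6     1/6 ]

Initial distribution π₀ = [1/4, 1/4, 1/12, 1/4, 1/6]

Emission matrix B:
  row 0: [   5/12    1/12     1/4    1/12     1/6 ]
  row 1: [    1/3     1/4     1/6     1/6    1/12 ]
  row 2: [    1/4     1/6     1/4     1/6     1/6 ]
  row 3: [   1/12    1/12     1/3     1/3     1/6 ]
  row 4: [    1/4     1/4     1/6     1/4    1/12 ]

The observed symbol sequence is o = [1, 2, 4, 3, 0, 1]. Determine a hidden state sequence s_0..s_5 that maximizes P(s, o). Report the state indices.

path = [1, 1, 1, 1, 1, 1]

t=0: δ = [2.083e-02, 6.250e-02, 1.389e-02, 2.083e-02, 4.167e-02]  (obs o_0=1)
t=1: δ = [1.302e-03, 4.340e-03, 3.472e-03, 3.472e-03, 1.736e-03]  ψ = [0, 1, 4, 1, 1]  (obs o_1=2)
t=2: δ = [9.645e-05, 1.507e-04, 1.447e-04, 1.206e-04, 7.234e-05]  ψ = [2, 1, 3, 1, 2]  (obs o_2=4)
t=3: δ = [2.009e-06, 1.047e-05, 6.698e-06, 8.372e-06, 9.042e-06]  ψ = [0, 1, 0, 1, 2]  (obs o_3=3)
t=4: δ = [5.814e-07, 1.454e-06, 7.535e-07, 1.454e-07, 5.233e-07]  ψ = [3, 1, 4, 1, 3]  (obs o_4=0)
t=5: δ = [1.211e-08, 1.514e-07, 4.038e-08, 2.019e-08, 6.056e-08]  ψ = [0, 1, 0, 1, 1]  (obs o_5=1)
backtrack: best end state = 1; path = [1, 1, 1, 1, 1, 1]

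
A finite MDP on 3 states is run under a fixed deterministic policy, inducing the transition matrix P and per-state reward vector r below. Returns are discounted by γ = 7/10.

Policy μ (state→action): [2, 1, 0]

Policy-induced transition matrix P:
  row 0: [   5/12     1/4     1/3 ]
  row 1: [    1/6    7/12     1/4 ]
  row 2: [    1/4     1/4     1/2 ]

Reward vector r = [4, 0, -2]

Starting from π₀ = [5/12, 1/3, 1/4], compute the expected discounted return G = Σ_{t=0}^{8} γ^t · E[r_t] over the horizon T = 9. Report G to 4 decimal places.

G = 1.9996

t=0: π = [0.4167, 0.3333, 0.2500], E[r] = 1.1667, γ^t·E[r] = 1.166667, running G = 1.166667
t=1: π = [0.2917, 0.3611, 0.3472], E[r] = 0.4722, γ^t·E[r] = 0.330556, running G = 1.497222
t=2: π = [0.2685, 0.3704, 0.3611], E[r] = 0.3519, γ^t·E[r] = 0.172407, running G = 1.669630
t=3: π = [0.2639, 0.3735, 0.3627], E[r] = 0.3302, γ^t·E[r] = 0.113275, running G = 1.782904
t=4: π = [0.2629, 0.3745, 0.3627], E[r] = 0.3261, γ^t·E[r] = 0.078304, running G = 1.861209
t=5: π = [0.2626, 0.3748, 0.3626], E[r] = 0.3253, γ^t·E[r] = 0.054669, running G = 1.915877
t=6: π = [0.2625, 0.3749, 0.3625], E[r] = 0.3251, γ^t·E[r] = 0.038245, running G = 1.954122
t=7: π = [0.2625, 0.3750, 0.3625], E[r] = 0.3250, γ^t·E[r] = 0.026767, running G = 1.980889
t=8: π = [0.2625, 0.3750, 0.3625], E[r] = 0.3250, γ^t·E[r] = 0.018736, running G = 1.999625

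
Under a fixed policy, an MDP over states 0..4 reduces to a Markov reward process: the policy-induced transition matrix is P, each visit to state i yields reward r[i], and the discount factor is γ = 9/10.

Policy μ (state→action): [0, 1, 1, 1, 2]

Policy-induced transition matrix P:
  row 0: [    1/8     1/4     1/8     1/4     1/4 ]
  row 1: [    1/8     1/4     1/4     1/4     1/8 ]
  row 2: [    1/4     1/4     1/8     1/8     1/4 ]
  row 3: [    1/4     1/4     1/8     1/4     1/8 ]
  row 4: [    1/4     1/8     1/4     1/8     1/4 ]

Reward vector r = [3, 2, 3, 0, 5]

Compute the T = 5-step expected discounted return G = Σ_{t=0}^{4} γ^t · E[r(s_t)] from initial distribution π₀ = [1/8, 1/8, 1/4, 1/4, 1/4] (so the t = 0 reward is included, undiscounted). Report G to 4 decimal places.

G = 10.6088

t=0: π = [0.1250, 0.1250, 0.2500, 0.2500, 0.2500], E[r] = 2.6250, γ^t·E[r] = 2.625000, running G = 2.625000
t=1: π = [0.2188, 0.2188, 0.1719, 0.1875, 0.2031], E[r] = 2.6250, γ^t·E[r] = 2.362500, running G = 4.987500
t=2: π = [0.1953, 0.2246, 0.1777, 0.2031, 0.1992], E[r] = 2.5645, γ^t·E[r] = 2.077207, running G = 7.064707
t=3: π = [0.1975, 0.2251, 0.1780, 0.2029, 0.1965], E[r] = 2.5593, γ^t·E[r] = 1.865749, running G = 8.930456
t=4: π = [0.1972, 0.2254, 0.1777, 0.2032, 0.1965], E[r] = 2.5580, γ^t·E[r] = 1.678313, running G = 10.608769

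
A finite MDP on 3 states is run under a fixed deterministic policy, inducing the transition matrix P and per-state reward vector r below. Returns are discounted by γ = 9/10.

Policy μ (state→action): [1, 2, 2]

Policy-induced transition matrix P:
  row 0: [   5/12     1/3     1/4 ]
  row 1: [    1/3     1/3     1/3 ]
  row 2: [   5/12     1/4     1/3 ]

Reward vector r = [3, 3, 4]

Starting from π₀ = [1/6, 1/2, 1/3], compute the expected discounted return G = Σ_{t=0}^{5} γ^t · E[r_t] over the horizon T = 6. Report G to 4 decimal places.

t=0: π = [0.1667, 0.5000, 0.3333], E[r] = 3.3333, γ^t·E[r] = 3.333333, running G = 3.333333
t=1: π = [0.3750, 0.3056, 0.3194], E[r] = 3.3194, γ^t·E[r] = 2.987500, running G = 6.320833
t=2: π = [0.3912, 0.3067, 0.3021], E[r] = 3.3021, γ^t·E[r] = 2.674688, running G = 8.995521
t=3: π = [0.3911, 0.3082, 0.3007], E[r] = 3.3007, γ^t·E[r] = 2.406234, running G = 11.401755
t=4: π = [0.3910, 0.3083, 0.3007], E[r] = 3.3007, γ^t·E[r] = 2.165616, running G = 13.567371
t=5: π = [0.3910, 0.3083, 0.3008], E[r] = 3.3008, γ^t·E[r] = 1.949061, running G = 15.516432

G = 15.5164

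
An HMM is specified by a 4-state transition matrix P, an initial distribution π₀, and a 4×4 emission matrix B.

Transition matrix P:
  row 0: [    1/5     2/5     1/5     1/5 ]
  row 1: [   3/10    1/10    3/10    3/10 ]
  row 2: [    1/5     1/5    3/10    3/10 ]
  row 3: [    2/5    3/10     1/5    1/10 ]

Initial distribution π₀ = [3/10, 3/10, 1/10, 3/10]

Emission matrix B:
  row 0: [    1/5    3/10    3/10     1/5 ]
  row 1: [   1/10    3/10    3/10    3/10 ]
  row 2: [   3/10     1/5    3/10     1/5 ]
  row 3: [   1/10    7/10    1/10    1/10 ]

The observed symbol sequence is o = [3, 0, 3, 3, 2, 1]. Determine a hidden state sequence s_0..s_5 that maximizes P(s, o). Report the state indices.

t=0: δ = [6.000e-02, 9.000e-02, 2.000e-02, 3.000e-02]  (obs o_0=3)
t=1: δ = [5.400e-03, 2.400e-03, 8.100e-03, 2.700e-03]  ψ = [1, 0, 1, 1]  (obs o_1=0)
t=2: δ = [3.240e-04, 6.480e-04, 4.860e-04, 2.430e-04]  ψ = [2, 0, 2, 2]  (obs o_2=3)
t=3: δ = [3.888e-05, 3.888e-05, 3.888e-05, 1.944e-05]  ψ = [1, 0, 1, 1]  (obs o_3=3)
t=4: δ = [3.499e-06, 4.666e-06, 3.499e-06, 1.166e-06]  ψ = [1, 0, 1, 1]  (obs o_4=2)
t=5: δ = [4.199e-07, 4.199e-07, 2.799e-07, 9.798e-07]  ψ = [1, 0, 1, 1]  (obs o_5=1)
backtrack: best end state = 3; path = [1, 0, 1, 0, 1, 3]

path = [1, 0, 1, 0, 1, 3]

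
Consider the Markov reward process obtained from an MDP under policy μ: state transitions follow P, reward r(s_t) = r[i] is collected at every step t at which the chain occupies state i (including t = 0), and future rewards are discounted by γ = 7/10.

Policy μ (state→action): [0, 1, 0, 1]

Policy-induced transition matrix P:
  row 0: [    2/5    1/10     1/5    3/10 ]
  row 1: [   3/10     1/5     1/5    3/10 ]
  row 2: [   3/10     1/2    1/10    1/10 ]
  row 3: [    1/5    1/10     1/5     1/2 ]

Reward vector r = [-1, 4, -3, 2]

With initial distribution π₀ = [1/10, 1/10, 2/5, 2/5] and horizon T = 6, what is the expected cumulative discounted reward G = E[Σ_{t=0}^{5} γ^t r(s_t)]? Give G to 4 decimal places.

t=0: π = [0.1000, 0.1000, 0.4000, 0.4000], E[r] = -0.1000, γ^t·E[r] = -0.100000, running G = -0.100000
t=1: π = [0.2700, 0.2700, 0.1600, 0.3000], E[r] = 0.9300, γ^t·E[r] = 0.651000, running G = 0.551000
t=2: π = [0.2970, 0.1910, 0.1840, 0.3280], E[r] = 0.5710, γ^t·E[r] = 0.279790, running G = 0.830790
t=3: π = [0.2969, 0.1927, 0.1816, 0.3288], E[r] = 0.5867, γ^t·E[r] = 0.201238, running G = 1.032028
t=4: π = [0.2968, 0.1919, 0.1818, 0.3294], E[r] = 0.5842, γ^t·E[r] = 0.140264, running G = 1.172292
t=5: π = [0.2967, 0.1919, 0.1818, 0.3295], E[r] = 0.5846, γ^t·E[r] = 0.098248, running G = 1.270540

G = 1.2705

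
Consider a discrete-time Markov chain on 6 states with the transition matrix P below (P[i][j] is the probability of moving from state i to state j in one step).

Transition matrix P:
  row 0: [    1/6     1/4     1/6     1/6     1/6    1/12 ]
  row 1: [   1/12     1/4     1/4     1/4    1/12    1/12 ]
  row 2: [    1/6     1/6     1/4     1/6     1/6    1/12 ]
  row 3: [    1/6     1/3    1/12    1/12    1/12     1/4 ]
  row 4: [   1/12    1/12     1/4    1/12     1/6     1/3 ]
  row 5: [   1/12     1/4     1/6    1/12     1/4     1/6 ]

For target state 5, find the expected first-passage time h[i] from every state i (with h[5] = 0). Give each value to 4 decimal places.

First-step conditioning: h[5] = 0; for i ≠ 5, h[i] = 1 + Σ_k P[i][k]·h[k].
  h[0] = 1 + 1/6·h[0] + 1/4·h[1] + 1/6·h[2] + 1/6·h[3] + 1/6·h[4]
  h[1] = 1 + 1/12·h[0] + 1/4·h[1] + 1/4·h[2] + 1/4·h[3] + 1/12·h[4]
  h[2] = 1 + 1/6·h[0] + 1/6·h[1] + 1/4·h[2] + 1/6·h[3] + 1/6·h[4]
  h[3] = 1 + 1/6·h[0] + 1/3·h[1] + 1/12·h[2] + 1/12·h[3] + 1/12·h[4]
  h[4] = 1 + 1/12·h[0] + 1/12·h[1] + 1/4·h[2] + 1/12·h[3] + 1/6·h[4]
Solving the 5×5 linear system over states ≠ 5 gives exactly h = [241644/34741, 243756/34741, 241452/34741, 209112/34741, 183576/34741, 0] (h[5] = 0 is the target).

h = [6.9556, 7.0164, 6.9501, 6.0192, 5.2841, 0.0000]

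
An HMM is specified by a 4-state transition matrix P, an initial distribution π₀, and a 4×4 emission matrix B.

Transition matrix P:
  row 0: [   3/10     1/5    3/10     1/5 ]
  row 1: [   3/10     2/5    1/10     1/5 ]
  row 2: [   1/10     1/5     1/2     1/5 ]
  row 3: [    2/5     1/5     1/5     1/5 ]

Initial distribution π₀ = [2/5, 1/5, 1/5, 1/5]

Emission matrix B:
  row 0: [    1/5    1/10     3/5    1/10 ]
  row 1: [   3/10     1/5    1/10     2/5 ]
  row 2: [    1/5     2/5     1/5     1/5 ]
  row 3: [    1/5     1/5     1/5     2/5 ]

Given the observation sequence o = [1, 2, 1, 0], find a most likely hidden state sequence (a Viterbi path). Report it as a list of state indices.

path = [2, 2, 2, 2]

t=0: δ = [4.000e-02, 4.000e-02, 8.000e-02, 4.000e-02]  (obs o_0=1)
t=1: δ = [9.600e-03, 1.600e-03, 8.000e-03, 3.200e-03]  ψ = [3, 1, 2, 2]  (obs o_1=2)
t=2: δ = [2.880e-04, 3.840e-04, 1.600e-03, 3.840e-04]  ψ = [0, 0, 2, 0]  (obs o_2=1)
t=3: δ = [3.200e-05, 9.600e-05, 1.600e-04, 6.400e-05]  ψ = [2, 2, 2, 2]  (obs o_3=0)
backtrack: best end state = 2; path = [2, 2, 2, 2]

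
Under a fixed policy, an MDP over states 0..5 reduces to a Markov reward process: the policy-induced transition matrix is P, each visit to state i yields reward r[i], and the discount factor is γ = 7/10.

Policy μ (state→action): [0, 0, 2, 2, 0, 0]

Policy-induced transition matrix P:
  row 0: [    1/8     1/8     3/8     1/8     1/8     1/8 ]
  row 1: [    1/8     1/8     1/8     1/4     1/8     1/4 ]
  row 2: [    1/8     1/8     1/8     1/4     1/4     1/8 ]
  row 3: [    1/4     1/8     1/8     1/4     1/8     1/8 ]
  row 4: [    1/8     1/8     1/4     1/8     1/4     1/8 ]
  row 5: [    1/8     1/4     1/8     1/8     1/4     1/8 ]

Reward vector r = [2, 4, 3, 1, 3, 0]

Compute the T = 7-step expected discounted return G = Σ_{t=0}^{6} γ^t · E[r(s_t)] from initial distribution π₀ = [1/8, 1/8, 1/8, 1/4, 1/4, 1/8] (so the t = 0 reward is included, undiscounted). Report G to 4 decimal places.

t=0: π = [0.1250, 0.1250, 0.1250, 0.2500, 0.2500, 0.1250], E[r] = 2.1250, γ^t·E[r] = 2.125000, running G = 2.125000
t=1: π = [0.1563, 0.1406, 0.1875, 0.1875, 0.1875, 0.1406], E[r] = 2.1875, γ^t·E[r] = 1.531250, running G = 3.656250
t=2: π = [0.1484, 0.1426, 0.1875, 0.1895, 0.1895, 0.1426], E[r] = 2.1875, γ^t·E[r] = 1.071875, running G = 4.728125
t=3: π = [0.1487, 0.1428, 0.1858, 0.1899, 0.1899, 0.1428], E[r] = 2.1858, γ^t·E[r] = 0.749726, running G = 5.477851
t=4: π = [0.1487, 0.1429, 0.1859, 0.1898, 0.1898, 0.1429], E[r] = 2.1859, γ^t·E[r] = 0.524838, running G = 6.002689
t=5: π = [0.1487, 0.1429, 0.1859, 0.1898, 0.1898, 0.1429], E[r] = 2.1859, γ^t·E[r] = 0.367386, running G = 6.370075
t=6: π = [0.1487, 0.1429, 0.1859, 0.1898, 0.1898, 0.1429], E[r] = 2.1859, γ^t·E[r] = 0.257170, running G = 6.627246

G = 6.6272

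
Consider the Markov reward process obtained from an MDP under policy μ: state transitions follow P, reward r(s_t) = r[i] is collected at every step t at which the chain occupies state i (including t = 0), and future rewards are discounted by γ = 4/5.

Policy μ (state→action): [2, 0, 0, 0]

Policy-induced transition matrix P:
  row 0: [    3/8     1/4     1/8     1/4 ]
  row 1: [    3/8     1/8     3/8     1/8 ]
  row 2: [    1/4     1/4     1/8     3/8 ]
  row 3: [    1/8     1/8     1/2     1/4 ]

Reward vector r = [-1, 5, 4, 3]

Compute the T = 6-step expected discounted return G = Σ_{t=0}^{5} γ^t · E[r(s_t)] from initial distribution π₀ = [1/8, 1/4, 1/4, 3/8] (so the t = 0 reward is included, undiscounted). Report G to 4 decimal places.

t=0: π = [0.1250, 0.2500, 0.2500, 0.3750], E[r] = 3.2500, γ^t·E[r] = 3.250000, running G = 3.250000
t=1: π = [0.2500, 0.1719, 0.3281, 0.2500], E[r] = 2.6719, γ^t·E[r] = 2.137500, running G = 5.387500
t=2: π = [0.2715, 0.1973, 0.2617, 0.2695], E[r] = 2.5703, γ^t·E[r] = 1.645000, running G = 7.032500
t=3: π = [0.2749, 0.1917, 0.2754, 0.2581], E[r] = 2.5591, γ^t·E[r] = 1.310250, running G = 8.342750
t=4: π = [0.2761, 0.1938, 0.2697, 0.2605], E[r] = 2.5530, γ^t·E[r] = 1.045713, running G = 9.388463
t=5: π = [0.2762, 0.1932, 0.2711, 0.2595], E[r] = 2.5529, γ^t·E[r] = 0.836524, running G = 10.224986

G = 10.2250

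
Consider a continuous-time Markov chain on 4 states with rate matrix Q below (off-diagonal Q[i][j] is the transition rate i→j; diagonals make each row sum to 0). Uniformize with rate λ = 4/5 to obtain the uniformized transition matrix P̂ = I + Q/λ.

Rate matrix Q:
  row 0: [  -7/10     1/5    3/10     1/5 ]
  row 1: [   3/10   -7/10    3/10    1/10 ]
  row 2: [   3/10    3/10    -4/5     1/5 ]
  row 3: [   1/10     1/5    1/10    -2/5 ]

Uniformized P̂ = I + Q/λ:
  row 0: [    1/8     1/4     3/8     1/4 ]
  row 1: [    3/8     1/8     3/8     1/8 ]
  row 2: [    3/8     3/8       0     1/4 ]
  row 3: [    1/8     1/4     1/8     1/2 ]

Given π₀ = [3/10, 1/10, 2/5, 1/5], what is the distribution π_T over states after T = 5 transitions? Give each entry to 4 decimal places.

t=0: π = [0.3000, 0.1000, 0.4000, 0.2000]
t=1: π = [0.2500, 0.2875, 0.1750, 0.2875]
t=2: π = [0.2406, 0.2359, 0.2375, 0.2859]
t=3: π = [0.2434, 0.2502, 0.2145, 0.2920]
t=4: π = [0.2412, 0.2455, 0.2216, 0.2917]
t=5: π = [0.2418, 0.2470, 0.2190, 0.2922]

π = [0.2418, 0.2470, 0.2190, 0.2922]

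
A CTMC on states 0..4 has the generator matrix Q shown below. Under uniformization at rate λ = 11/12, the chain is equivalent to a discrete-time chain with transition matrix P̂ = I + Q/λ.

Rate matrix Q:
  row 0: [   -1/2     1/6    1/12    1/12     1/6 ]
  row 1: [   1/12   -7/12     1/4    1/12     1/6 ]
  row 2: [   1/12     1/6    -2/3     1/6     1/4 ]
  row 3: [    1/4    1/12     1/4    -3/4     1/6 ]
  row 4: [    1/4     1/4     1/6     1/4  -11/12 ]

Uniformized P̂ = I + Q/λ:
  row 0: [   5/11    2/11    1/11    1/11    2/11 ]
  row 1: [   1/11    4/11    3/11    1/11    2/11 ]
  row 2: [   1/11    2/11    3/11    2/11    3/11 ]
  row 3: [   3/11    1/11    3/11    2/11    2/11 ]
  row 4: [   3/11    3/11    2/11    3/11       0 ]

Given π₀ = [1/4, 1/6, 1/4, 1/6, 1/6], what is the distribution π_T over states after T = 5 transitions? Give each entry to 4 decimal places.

t=0: π = [0.2500, 0.1667, 0.2500, 0.1667, 0.1667]
t=1: π = [0.2424, 0.2121, 0.2121, 0.1591, 0.1742]
t=2: π = [0.2397, 0.2218, 0.2128, 0.1563, 0.1694]
t=3: π = [0.2373, 0.2233, 0.2137, 0.1553, 0.1704]
t=4: π = [0.2364, 0.2238, 0.2141, 0.1554, 0.1703]
t=5: π = [0.2361, 0.2239, 0.2143, 0.1555, 0.1703]

π = [0.2361, 0.2239, 0.2143, 0.1555, 0.1703]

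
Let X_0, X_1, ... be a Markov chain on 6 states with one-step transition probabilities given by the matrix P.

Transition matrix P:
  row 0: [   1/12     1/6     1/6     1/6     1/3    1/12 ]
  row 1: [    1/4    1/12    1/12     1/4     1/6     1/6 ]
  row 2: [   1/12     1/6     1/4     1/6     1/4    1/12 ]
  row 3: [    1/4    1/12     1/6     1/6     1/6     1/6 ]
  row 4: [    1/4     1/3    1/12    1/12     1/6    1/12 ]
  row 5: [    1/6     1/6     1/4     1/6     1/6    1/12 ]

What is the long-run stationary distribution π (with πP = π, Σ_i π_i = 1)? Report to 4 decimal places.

π = [0.1839, 0.1736, 0.1570, 0.1636, 0.2104, 0.1114]

Balance equations π_j = Σ_i π_i·P[i][j]:
  π_0 = 1/12·π_0 + 1/4·π_1 + 1/12·π_2 + 1/4·π_3 + 1/4·π_4 + 1/6·π_5
  π_1 = 1/6·π_0 + 1/12·π_1 + 1/6·π_2 + 1/12·π_3 + 1/3·π_4 + 1/6·π_5
  π_2 = 1/6·π_0 + 1/12·π_1 + 1/4·π_2 + 1/6·π_3 + 1/12·π_4 + 1/4·π_5
  π_3 = 1/6·π_0 + 1/4·π_1 + 1/6·π_2 + 1/6·π_3 + 1/12·π_4 + 1/6·π_5
  π_4 = 1/3·π_0 + 1/6·π_1 + 1/4·π_2 + 1/6·π_3 + 1/6·π_4 + 1/6·π_5
  normalize: π_0 + π_1 + π_2 + π_3 + π_4 + π_5 = 1
Solving the linear system gives exactly π = [53691/291970, 10139/58394, 655/4171, 47767/291970, 61431/291970, 2324/20855].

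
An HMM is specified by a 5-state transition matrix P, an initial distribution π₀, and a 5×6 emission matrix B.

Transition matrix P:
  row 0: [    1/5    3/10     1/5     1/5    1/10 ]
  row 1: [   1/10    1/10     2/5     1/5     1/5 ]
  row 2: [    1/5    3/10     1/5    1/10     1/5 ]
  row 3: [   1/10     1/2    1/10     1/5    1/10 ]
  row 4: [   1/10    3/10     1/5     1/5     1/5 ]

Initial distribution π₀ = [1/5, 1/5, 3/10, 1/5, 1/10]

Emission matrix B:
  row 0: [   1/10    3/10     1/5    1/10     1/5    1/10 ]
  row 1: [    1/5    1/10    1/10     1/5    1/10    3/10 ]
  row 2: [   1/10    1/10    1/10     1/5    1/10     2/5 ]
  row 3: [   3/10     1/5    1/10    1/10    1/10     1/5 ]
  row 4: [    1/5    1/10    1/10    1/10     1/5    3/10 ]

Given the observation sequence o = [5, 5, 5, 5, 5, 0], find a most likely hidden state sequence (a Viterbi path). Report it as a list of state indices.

path = [2, 1, 2, 1, 2, 1]

t=0: δ = [2.000e-02, 6.000e-02, 1.200e-01, 4.000e-02, 3.000e-02]  (obs o_0=5)
t=1: δ = [2.400e-03, 1.080e-02, 9.600e-03, 2.400e-03, 7.200e-03]  ψ = [2, 2, 1, 1, 2]  (obs o_1=5)
t=2: δ = [1.920e-04, 8.640e-04, 1.728e-03, 4.320e-04, 6.480e-04]  ψ = [2, 2, 1, 1, 1]  (obs o_2=5)
t=3: δ = [3.456e-05, 1.555e-04, 1.382e-04, 3.456e-05, 1.037e-04]  ψ = [2, 2, 1, 1, 2]  (obs o_3=5)
t=4: δ = [2.765e-06, 1.244e-05, 2.488e-05, 6.221e-06, 9.331e-06]  ψ = [2, 2, 1, 1, 1]  (obs o_4=5)
t=5: δ = [4.977e-07, 1.493e-06, 4.977e-07, 7.465e-07, 9.953e-07]  ψ = [2, 2, 1, 1, 2]  (obs o_5=0)
backtrack: best end state = 1; path = [2, 1, 2, 1, 2, 1]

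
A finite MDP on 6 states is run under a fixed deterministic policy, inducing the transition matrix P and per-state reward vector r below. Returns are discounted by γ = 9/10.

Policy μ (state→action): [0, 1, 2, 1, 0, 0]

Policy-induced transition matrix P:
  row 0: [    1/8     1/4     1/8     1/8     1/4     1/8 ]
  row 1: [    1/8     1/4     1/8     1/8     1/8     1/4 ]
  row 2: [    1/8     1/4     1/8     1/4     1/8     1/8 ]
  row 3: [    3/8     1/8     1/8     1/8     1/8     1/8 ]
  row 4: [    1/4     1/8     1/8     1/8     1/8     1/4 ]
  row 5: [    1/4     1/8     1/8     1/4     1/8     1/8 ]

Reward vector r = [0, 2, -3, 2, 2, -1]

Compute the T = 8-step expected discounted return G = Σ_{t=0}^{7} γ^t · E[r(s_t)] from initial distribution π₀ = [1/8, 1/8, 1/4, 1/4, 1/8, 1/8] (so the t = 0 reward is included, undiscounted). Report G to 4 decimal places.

G = 2.3035

t=0: π = [0.1250, 0.1250, 0.2500, 0.2500, 0.1250, 0.1250], E[r] = 0.1250, γ^t·E[r] = 0.125000, running G = 0.125000
t=1: π = [0.2188, 0.1875, 0.1250, 0.1719, 0.1406, 0.1563], E[r] = 0.4688, γ^t·E[r] = 0.421875, running G = 0.546875
t=2: π = [0.2051, 0.1914, 0.1250, 0.1602, 0.1523, 0.1660], E[r] = 0.4668, γ^t·E[r] = 0.378105, running G = 0.924980
t=3: π = [0.2048, 0.1902, 0.1250, 0.1614, 0.1506, 0.1680], E[r] = 0.4614, γ^t·E[r] = 0.336379, running G = 1.261360
t=4: π = [0.2052, 0.1900, 0.1250, 0.1616, 0.1506, 0.1676], E[r] = 0.4619, γ^t·E[r] = 0.303022, running G = 1.564382
t=5: π = [0.2052, 0.1900, 0.1250, 0.1616, 0.1506, 0.1676], E[r] = 0.4619, γ^t·E[r] = 0.272753, running G = 1.837135
t=6: π = [0.2052, 0.1900, 0.1250, 0.1616, 0.1506, 0.1676], E[r] = 0.4619, γ^t·E[r] = 0.245476, running G = 2.082611
t=7: π = [0.2052, 0.1900, 0.1250, 0.1616, 0.1506, 0.1676], E[r] = 0.4619, γ^t·E[r] = 0.220927, running G = 2.303538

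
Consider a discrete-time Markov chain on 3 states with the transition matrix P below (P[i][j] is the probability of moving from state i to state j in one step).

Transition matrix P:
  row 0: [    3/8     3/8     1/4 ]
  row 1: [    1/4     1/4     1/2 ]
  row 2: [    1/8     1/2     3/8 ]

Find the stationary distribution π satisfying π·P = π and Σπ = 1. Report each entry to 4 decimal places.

Balance equations π_j = Σ_i π_i·P[i][j]:
  π_0 = 3/8·π_0 + 1/4·π_1 + 1/8·π_2
  π_1 = 3/8·π_0 + 1/4·π_1 + 1/2·π_2
  normalize: π_0 + π_1 + π_2 = 1
Solving the linear system gives exactly π = [14/61, 23/61, 24/61].

π = [0.2295, 0.3770, 0.3934]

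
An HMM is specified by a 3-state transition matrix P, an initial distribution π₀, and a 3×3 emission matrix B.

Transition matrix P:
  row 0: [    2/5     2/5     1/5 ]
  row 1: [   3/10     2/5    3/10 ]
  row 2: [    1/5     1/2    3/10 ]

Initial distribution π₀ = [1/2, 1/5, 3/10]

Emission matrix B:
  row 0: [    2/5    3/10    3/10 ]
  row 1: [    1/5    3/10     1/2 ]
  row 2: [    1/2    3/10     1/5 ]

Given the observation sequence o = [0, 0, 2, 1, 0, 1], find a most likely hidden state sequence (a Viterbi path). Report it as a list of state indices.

t=0: δ = [2.000e-01, 4.000e-02, 1.500e-01]  (obs o_0=0)
t=1: δ = [3.200e-02, 1.600e-02, 2.250e-02]  ψ = [0, 0, 2]  (obs o_1=0)
t=2: δ = [3.840e-03, 6.400e-03, 1.350e-03]  ψ = [0, 0, 2]  (obs o_2=2)
t=3: δ = [5.760e-04, 7.680e-04, 5.760e-04]  ψ = [1, 1, 1]  (obs o_3=1)
t=4: δ = [9.216e-05, 6.144e-05, 1.152e-04]  ψ = [0, 1, 1]  (obs o_4=0)
t=5: δ = [1.106e-05, 1.728e-05, 1.037e-05]  ψ = [0, 2, 2]  (obs o_5=1)
backtrack: best end state = 1; path = [0, 0, 1, 1, 2, 1]

path = [0, 0, 1, 1, 2, 1]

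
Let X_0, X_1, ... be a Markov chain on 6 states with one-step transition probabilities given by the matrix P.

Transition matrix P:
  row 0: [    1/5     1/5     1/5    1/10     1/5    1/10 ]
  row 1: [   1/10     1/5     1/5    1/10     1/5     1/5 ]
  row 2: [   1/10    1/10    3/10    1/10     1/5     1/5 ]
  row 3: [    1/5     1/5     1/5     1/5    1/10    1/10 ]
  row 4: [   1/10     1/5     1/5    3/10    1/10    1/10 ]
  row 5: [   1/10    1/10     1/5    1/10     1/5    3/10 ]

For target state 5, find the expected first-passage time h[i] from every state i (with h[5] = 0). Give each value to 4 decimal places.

First-step conditioning: h[5] = 0; for i ≠ 5, h[i] = 1 + Σ_k P[i][k]·h[k].
  h[0] = 1 + 1/5·h[0] + 1/5·h[1] + 1/5·h[2] + 1/10·h[3] + 1/5·h[4]
  h[1] = 1 + 1/10·h[0] + 1/5·h[1] + 1/5·h[2] + 1/10·h[3] + 1/5·h[4]
  h[2] = 1 + 1/10·h[0] + 1/10·h[1] + 3/10·h[2] + 1/10·h[3] + 1/5·h[4]
  h[3] = 1 + 1/5·h[0] + 1/5·h[1] + 1/5·h[2] + 1/5·h[3] + 1/10·h[4]
  h[4] = 1 + 1/10·h[0] + 1/5·h[1] + 1/5·h[2] + 3/10·h[3] + 1/10·h[4]
Solving the 5×5 linear system over states ≠ 5 gives exactly h = [50/7, 45/7, 45/7, 50/7, 50/7, 0] (h[5] = 0 is the target).

h = [7.1429, 6.4286, 6.4286, 7.1429, 7.1429, 0.0000]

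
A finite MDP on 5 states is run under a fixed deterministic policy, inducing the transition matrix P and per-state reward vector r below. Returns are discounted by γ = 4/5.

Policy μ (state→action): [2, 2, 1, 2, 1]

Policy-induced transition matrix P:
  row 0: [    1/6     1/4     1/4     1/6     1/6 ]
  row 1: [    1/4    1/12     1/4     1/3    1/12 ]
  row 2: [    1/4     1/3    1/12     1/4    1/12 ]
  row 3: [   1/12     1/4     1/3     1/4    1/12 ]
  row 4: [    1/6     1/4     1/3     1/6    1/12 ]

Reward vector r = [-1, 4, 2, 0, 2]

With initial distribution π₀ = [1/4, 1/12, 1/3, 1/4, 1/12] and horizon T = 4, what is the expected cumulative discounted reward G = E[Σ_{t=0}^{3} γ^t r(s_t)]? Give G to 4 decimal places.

G = 3.7551

t=0: π = [0.2500, 0.0833, 0.3333, 0.2500, 0.0833], E[r] = 0.9167, γ^t·E[r] = 0.916667, running G = 0.916667
t=1: π = [0.1806, 0.2639, 0.2222, 0.2292, 0.1042], E[r] = 1.5278, γ^t·E[r] = 1.222222, running G = 2.138889
t=2: π = [0.1881, 0.2245, 0.2407, 0.2483, 0.0984], E[r] = 1.3883, γ^t·E[r] = 0.888519, running G = 3.027407
t=3: π = [0.1848, 0.2326, 0.2388, 0.2448, 0.0990], E[r] = 1.4213, γ^t·E[r] = 0.727728, running G = 3.755136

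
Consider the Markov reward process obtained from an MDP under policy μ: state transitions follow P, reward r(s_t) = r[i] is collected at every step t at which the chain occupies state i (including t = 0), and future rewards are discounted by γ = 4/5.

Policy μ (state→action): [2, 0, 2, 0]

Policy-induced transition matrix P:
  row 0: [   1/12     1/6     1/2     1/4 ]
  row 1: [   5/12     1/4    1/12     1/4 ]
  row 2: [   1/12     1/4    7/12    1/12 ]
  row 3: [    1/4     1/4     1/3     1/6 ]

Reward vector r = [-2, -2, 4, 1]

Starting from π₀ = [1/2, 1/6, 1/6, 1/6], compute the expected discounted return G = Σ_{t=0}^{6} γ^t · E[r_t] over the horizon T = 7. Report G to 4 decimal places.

G = 2.4634

t=0: π = [0.5000, 0.1667, 0.1667, 0.1667], E[r] = -0.5000, γ^t·E[r] = -0.500000, running G = -0.500000
t=1: π = [0.1667, 0.2083, 0.4167, 0.2083], E[r] = 1.1250, γ^t·E[r] = 0.900000, running G = 0.400000
t=2: π = [0.1875, 0.2361, 0.4132, 0.1632], E[r] = 0.9688, γ^t·E[r] = 0.620000, running G = 1.020000
t=3: π = [0.1892, 0.2344, 0.4089, 0.1675], E[r] = 0.9557, γ^t·E[r] = 0.489333, running G = 1.509333
t=4: π = [0.1894, 0.2342, 0.4085, 0.1679], E[r] = 0.9546, γ^t·E[r] = 0.391022, running G = 1.900356
t=5: π = [0.1894, 0.2342, 0.4085, 0.1679], E[r] = 0.9546, γ^t·E[r] = 0.312788, running G = 2.213144
t=6: π = [0.1894, 0.2342, 0.4085, 0.1679], E[r] = 0.9545, γ^t·E[r] = 0.250229, running G = 2.463372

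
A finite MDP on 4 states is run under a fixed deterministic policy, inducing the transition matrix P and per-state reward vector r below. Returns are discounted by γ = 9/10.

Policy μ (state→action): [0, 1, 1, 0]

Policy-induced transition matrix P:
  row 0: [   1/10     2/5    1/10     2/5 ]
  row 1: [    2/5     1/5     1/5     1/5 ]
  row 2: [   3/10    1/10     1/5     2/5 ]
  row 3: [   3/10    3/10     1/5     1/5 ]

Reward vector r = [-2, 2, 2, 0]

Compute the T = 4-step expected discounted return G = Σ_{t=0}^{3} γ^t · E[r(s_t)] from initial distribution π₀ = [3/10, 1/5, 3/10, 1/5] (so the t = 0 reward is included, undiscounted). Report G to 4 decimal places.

G = 1.2028

t=0: π = [0.3000, 0.2000, 0.3000, 0.2000], E[r] = 0.4000, γ^t·E[r] = 0.400000, running G = 0.400000
t=1: π = [0.2600, 0.2500, 0.1700, 0.3200], E[r] = 0.3200, γ^t·E[r] = 0.288000, running G = 0.688000
t=2: π = [0.2730, 0.2670, 0.1740, 0.2860], E[r] = 0.3360, γ^t·E[r] = 0.272160, running G = 0.960160
t=3: π = [0.2721, 0.2658, 0.1727, 0.2894], E[r] = 0.3328, γ^t·E[r] = 0.242611, running G = 1.202771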